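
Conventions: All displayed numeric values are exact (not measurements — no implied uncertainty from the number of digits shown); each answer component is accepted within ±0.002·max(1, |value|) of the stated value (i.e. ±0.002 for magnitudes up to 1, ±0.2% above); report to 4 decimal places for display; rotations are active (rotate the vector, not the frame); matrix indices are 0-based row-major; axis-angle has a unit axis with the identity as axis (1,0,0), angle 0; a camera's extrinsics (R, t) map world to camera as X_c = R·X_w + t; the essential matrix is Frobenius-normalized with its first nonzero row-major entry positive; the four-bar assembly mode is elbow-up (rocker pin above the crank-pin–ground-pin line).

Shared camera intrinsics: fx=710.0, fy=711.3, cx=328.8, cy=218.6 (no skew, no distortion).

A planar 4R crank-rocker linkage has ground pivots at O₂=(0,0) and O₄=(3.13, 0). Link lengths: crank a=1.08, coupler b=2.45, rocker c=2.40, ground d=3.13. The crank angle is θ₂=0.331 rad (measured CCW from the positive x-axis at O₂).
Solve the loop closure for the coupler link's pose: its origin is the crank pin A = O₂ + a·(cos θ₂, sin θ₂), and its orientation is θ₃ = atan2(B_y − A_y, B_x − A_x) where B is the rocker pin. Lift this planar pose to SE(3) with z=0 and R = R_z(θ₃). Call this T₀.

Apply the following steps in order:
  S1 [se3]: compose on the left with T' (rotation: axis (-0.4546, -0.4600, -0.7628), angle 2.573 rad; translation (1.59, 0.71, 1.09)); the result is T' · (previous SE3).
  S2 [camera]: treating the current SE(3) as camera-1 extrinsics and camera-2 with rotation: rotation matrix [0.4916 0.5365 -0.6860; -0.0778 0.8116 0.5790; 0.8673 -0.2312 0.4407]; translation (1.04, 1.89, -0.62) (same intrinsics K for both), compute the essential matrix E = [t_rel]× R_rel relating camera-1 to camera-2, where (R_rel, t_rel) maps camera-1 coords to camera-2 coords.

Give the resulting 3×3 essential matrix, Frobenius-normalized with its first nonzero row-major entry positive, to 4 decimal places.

matrix = [0.6305 0.2459 0.0217; -0.2898 0.5671 -0.2001; 0.0959 0.2871 -0.0665]

source (fourbar_fk): coupler pose = R=[0.5990 -0.8007 0.0000; 0.8007 0.5990 0.0000; 0.0000 0.0000 1.0000], t=(1.0214, 0.3510, 0.0000)
after S1 (compose_se3): R=[0.3606 0.8467 0.3913; -0.3778 -0.2510 0.8912; 0.8528 -0.4692 0.2293], t=(1.3975, 0.5252, 2.1365)
after S2 (essential): [0.6305 0.2459 0.0217; -0.2898 0.5671 -0.2001; 0.0959 0.2871 -0.0665]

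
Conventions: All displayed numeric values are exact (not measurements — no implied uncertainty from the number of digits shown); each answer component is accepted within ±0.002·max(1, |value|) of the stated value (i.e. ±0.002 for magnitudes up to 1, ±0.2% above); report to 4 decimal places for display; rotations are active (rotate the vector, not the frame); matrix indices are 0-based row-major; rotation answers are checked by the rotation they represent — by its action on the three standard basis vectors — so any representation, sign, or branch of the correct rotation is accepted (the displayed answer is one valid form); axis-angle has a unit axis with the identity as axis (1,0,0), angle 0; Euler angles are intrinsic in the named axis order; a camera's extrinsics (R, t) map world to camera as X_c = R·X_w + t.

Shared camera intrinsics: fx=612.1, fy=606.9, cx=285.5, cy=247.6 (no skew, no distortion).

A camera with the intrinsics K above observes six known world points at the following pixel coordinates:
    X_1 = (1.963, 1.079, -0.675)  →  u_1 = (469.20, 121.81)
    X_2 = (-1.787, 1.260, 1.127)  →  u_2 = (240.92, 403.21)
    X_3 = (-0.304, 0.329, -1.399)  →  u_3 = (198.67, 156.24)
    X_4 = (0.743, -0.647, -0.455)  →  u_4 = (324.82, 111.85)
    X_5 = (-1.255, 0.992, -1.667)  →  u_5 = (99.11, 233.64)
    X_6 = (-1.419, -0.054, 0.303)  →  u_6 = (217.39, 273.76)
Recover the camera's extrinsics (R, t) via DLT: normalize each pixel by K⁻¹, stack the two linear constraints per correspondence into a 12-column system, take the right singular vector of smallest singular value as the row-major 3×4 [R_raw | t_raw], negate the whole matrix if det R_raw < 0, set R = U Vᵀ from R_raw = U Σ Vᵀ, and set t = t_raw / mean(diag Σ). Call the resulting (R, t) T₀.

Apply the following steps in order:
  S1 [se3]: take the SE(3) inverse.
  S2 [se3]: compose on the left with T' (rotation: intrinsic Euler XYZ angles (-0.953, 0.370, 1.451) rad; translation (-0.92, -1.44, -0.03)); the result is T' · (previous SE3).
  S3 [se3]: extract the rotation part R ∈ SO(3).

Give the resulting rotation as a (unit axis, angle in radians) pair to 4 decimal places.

source (pnp_recover): camera pose = R=[0.8203 0.1176 0.5597; -0.4756 0.6838 0.5534; -0.3176 -0.7201 0.6169], t=(0.1600, -0.4799, 6.8799)
after S1 (invert_se3): R=[0.8203 -0.4756 -0.3176; 0.1176 0.6838 -0.7201; 0.5597 0.5534 0.6169], t=(1.8257, 5.2638, -4.0679)
after S2 (compose_se3): R=[0.1849 -0.4858 0.8543; 0.9108 0.4113 0.0367; -0.3692 0.7713 0.5185], t=(-7.0600, -1.6411, -3.1682)
after S3 (rot_of_se3): [0.1849 -0.4858 0.8543; 0.9108 0.4113 0.0367; -0.3692 0.7713 0.5185]

rotation (axis_angle) = ((0.3679, 0.6127, 0.6995), 1.5134)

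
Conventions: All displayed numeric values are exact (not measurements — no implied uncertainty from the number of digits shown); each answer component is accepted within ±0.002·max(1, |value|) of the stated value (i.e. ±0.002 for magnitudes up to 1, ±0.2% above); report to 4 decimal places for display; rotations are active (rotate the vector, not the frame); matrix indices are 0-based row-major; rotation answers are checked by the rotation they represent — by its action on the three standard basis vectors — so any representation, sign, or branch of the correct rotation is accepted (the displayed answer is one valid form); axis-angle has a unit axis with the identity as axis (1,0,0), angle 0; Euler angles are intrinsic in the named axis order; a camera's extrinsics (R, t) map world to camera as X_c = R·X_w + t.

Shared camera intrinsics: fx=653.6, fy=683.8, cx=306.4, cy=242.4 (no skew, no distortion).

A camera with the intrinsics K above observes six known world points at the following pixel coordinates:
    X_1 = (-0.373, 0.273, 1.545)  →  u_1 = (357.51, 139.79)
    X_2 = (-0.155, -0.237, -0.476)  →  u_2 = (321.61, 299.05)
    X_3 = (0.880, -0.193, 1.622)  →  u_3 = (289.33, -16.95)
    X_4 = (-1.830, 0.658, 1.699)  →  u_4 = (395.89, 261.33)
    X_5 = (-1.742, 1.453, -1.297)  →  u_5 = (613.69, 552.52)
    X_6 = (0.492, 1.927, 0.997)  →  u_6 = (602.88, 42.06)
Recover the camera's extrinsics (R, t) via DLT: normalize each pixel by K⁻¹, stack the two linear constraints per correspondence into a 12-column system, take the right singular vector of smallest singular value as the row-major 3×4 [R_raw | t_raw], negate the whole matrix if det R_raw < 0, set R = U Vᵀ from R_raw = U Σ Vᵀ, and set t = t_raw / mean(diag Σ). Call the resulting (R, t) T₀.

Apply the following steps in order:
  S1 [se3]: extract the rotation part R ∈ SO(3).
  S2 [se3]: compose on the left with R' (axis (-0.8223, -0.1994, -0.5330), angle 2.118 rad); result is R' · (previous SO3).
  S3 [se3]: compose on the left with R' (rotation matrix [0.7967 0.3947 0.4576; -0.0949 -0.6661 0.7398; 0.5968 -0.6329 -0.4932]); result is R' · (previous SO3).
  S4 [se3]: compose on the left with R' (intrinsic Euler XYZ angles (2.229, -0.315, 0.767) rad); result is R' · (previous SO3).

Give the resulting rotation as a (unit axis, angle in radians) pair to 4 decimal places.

rotation (axis_angle) = ((0.4436, 0.4369, 0.7825), 2.7204)

source (pnp_recover): camera pose = R=[-0.0648 0.9939 -0.0893; -0.7801 -0.1063 -0.6165; -0.6222 0.0297 0.7823], t=(0.2700, -0.1300, 4.0198)
after S1 (rot_of_se3): [-0.0648 0.9939 -0.0893; -0.7801 -0.1063 -0.6165; -0.6222 0.0297 0.7823]
after S2 (compose_so3): [-0.8911 0.4444 -0.0916; -0.1654 -0.1301 0.9776; 0.4226 0.8863 0.1894]
after S3 (compose_so3): [-0.5819 0.7084 0.3996; 0.5074 0.7002 -0.5024; -0.6356 -0.0896 -0.7668]
after S4 (compose_so3): [-0.5362 0.0507 0.8426; 0.6906 -0.5476 0.4724; 0.4853 0.8352 0.2586]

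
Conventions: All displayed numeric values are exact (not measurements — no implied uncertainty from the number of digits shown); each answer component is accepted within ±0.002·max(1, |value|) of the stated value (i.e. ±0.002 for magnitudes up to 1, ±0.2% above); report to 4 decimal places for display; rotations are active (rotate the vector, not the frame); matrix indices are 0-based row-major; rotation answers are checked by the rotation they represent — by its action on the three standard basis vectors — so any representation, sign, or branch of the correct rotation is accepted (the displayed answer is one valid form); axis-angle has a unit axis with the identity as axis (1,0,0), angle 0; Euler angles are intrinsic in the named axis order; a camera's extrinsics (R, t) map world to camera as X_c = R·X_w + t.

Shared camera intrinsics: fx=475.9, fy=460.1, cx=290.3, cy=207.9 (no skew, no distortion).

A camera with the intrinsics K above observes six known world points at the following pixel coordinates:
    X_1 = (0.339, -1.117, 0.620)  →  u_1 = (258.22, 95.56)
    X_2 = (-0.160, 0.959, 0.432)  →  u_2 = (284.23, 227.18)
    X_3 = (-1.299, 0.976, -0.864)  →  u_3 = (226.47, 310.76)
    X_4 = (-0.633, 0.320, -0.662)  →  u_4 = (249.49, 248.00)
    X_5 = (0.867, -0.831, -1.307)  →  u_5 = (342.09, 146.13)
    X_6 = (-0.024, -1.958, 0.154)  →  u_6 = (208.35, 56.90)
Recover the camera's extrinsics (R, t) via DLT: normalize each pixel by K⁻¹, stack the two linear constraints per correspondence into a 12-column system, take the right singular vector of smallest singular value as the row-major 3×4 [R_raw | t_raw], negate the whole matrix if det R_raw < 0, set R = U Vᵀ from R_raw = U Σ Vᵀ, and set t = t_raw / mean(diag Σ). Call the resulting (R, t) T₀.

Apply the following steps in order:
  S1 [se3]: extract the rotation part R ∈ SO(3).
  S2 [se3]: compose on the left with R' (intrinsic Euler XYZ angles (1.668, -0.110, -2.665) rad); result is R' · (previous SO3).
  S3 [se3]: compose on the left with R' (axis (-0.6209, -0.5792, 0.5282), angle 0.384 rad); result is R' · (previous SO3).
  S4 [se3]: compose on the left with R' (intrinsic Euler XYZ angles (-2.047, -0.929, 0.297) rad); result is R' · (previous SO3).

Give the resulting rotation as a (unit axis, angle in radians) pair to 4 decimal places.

rotation (axis_angle) = ((-0.1608, -0.6087, -0.7769), 1.9433)

source (pnp_recover): camera pose = R=[0.9074 0.3651 -0.2080; -0.4200 0.7722 -0.4768; -0.0135 0.5200 0.8540], t=(-0.2100, -0.2900, 6.5696)
after S1 (rot_of_se3): [0.9074 0.3651 -0.2080; -0.4200 0.7722 -0.4768; -0.0135 0.5200 0.8540]
after S2 (compose_so3): [-0.9915 -0.0274 -0.1275; 0.1267 -0.4349 -0.8915; -0.0310 -0.9001 0.4346]
after S3 (compose_so3): [-0.9614 0.2653 -0.0734; -0.1081 -0.6093 -0.7856; -0.2531 -0.7473 0.6144]
after S4 (compose_so3): [-0.3286 0.8572 -0.3966; -0.5902 0.1414 0.7948; 0.7373 0.4952 0.4594]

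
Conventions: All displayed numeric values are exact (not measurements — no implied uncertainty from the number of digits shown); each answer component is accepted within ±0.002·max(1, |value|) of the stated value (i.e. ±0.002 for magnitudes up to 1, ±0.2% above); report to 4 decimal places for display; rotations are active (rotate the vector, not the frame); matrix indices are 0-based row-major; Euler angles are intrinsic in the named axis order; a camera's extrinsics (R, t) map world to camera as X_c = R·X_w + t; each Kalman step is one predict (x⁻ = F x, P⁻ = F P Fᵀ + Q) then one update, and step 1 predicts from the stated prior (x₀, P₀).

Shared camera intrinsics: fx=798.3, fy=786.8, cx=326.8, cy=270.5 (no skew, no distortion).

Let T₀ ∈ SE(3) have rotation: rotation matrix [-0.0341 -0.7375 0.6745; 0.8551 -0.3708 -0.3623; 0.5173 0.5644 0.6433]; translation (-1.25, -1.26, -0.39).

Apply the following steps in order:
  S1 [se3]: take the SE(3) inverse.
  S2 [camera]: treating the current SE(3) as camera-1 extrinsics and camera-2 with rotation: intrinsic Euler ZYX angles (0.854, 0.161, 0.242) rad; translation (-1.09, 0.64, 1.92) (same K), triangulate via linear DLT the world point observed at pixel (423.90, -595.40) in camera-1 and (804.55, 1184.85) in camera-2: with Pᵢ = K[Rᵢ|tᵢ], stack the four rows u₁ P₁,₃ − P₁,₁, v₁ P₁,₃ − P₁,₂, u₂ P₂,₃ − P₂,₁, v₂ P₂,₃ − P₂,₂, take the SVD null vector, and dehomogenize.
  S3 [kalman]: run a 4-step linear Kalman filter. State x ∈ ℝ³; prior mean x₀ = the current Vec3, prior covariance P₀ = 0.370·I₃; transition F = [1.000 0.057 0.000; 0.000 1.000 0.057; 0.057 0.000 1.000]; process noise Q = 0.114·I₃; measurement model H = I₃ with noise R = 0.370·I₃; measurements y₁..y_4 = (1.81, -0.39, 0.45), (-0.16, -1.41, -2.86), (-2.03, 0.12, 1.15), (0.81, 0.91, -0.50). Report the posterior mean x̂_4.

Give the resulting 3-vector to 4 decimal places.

after S1 (invert_se3): R=[-0.0341 0.8551 0.5173; -0.7375 -0.3708 0.5644; 0.6745 -0.3623 0.6433], t=(1.2366, -1.1690, 0.6375)
after S2 (triangulate): (1.8458, -0.9470, -0.2123)
after S3 (kf_track): (0.1051, 0.0612, -0.2881)

result = (0.1051, 0.0612, -0.2881)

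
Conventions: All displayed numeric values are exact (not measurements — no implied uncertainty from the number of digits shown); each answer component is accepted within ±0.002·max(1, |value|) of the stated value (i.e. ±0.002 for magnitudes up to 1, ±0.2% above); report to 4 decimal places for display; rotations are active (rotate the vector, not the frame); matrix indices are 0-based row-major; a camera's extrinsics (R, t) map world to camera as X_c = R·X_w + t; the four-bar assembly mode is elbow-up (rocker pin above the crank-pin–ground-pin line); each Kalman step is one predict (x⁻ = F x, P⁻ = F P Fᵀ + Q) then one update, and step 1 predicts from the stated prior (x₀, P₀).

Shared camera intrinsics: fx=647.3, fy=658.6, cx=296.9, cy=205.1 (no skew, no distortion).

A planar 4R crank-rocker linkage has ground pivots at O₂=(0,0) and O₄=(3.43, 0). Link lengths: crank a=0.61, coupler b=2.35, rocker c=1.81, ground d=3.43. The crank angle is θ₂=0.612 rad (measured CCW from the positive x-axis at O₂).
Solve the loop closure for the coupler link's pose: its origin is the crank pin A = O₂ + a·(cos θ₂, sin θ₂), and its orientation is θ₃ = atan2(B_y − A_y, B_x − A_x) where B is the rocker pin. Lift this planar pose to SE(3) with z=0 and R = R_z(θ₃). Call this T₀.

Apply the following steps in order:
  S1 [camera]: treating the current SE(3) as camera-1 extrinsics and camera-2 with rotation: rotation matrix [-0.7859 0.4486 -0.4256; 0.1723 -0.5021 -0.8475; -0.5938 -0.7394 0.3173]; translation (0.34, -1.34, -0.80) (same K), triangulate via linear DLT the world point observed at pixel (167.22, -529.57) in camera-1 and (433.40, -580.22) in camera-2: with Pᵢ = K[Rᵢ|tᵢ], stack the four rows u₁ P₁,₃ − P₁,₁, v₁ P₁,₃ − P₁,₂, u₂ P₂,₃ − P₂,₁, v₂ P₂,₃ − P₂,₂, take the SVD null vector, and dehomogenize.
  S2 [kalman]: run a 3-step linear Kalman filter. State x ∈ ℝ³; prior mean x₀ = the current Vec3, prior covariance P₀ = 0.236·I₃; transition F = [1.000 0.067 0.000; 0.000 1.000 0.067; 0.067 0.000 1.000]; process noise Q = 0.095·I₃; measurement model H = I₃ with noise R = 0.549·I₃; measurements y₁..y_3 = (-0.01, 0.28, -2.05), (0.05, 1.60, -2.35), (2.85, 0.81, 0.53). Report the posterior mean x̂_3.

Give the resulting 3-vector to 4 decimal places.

result = (0.4776, 0.3714, -0.2139)

source (fourbar_fk): coupler pose = R=[0.8571 -0.5151 0.0000; 0.5151 0.8571 0.0000; 0.0000 0.0000 1.0000], t=(0.4993, 0.3504, 0.0000)
after S1 (triangulate): (-1.8902, -1.5082, 1.7175)
after S2 (kf_track): (0.4776, 0.3714, -0.2139)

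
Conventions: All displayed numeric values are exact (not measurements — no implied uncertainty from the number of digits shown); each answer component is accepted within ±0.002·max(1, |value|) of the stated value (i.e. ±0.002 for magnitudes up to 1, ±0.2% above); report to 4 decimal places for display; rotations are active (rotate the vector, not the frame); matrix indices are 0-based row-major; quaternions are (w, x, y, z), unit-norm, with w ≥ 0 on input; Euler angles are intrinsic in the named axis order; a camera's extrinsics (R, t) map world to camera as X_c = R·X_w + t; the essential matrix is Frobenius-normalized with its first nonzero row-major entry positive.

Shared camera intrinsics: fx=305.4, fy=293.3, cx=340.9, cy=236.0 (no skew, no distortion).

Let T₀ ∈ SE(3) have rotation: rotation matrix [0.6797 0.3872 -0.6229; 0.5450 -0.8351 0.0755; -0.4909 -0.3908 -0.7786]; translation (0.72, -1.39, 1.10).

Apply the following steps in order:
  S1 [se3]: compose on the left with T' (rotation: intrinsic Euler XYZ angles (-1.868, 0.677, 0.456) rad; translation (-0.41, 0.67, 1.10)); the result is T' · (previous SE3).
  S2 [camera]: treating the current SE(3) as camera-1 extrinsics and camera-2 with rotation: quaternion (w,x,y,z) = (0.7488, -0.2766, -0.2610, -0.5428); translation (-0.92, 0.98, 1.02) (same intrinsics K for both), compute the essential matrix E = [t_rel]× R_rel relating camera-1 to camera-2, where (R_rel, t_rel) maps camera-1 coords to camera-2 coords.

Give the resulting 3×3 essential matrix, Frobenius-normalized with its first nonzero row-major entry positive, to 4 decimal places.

after S1 (compose_se3): R=[-0.0189 0.3128 -0.9496; -0.8186 -0.5502 -0.1649; -0.5740 0.7743 0.2665], t=(1.2601, 1.0086, 1.9699)
after S2 (essential): [0.3674 -0.1662 -0.4684; -0.0155 -0.6647 0.2396; 0.2037 -0.1157 -0.2521]

matrix = [0.3674 -0.1662 -0.4684; -0.0155 -0.6647 0.2396; 0.2037 -0.1157 -0.2521]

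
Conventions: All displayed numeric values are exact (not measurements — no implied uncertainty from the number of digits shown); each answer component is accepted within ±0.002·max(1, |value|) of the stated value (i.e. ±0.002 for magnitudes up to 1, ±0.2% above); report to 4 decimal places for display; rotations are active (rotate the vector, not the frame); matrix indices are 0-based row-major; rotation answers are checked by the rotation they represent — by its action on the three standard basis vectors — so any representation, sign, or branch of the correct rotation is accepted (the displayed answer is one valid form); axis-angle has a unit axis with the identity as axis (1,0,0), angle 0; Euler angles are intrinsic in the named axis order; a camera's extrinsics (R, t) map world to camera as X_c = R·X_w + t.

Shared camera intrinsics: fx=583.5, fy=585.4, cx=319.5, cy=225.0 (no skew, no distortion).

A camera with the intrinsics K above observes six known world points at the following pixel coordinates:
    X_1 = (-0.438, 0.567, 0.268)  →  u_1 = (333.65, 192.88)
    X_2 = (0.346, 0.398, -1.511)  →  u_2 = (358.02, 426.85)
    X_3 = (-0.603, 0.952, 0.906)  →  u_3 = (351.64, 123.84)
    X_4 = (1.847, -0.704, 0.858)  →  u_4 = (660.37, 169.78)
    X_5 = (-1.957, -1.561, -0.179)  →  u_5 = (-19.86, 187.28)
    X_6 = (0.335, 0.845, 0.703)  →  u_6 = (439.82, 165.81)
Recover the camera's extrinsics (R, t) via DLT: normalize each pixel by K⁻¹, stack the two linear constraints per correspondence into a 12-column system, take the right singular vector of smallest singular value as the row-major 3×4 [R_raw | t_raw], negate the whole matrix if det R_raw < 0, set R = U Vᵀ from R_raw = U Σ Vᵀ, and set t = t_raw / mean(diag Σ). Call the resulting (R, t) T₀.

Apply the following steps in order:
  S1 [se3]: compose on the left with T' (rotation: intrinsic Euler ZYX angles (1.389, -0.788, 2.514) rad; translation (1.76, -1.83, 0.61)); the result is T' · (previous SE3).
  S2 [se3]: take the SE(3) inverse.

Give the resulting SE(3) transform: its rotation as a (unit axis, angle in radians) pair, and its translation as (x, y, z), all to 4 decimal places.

source (pnp_recover): camera pose = R=[0.8668 0.4412 0.2324; 0.2559 0.0063 -0.9667; -0.4280 0.8974 -0.1074], t=(0.1899, 0.0900, 4.3898)
after S1 (compose_se3): R=[0.0034 0.6722 -0.7404; 0.2629 0.7137 0.6492; 0.9648 -0.1969 -0.1743], t=(4.8397, 0.2632, -1.7241)
after S2 (invert_se3): R=[0.0034 0.2629 0.9648; 0.6722 0.7137 -0.1969; -0.7404 0.6492 -0.1743], t=(1.5776, -3.7804, 3.1120)

rotation (axis_angle) = ((0.4345, 0.8758, 0.2102), 1.8014), translation = (1.5776, -3.7804, 3.1120)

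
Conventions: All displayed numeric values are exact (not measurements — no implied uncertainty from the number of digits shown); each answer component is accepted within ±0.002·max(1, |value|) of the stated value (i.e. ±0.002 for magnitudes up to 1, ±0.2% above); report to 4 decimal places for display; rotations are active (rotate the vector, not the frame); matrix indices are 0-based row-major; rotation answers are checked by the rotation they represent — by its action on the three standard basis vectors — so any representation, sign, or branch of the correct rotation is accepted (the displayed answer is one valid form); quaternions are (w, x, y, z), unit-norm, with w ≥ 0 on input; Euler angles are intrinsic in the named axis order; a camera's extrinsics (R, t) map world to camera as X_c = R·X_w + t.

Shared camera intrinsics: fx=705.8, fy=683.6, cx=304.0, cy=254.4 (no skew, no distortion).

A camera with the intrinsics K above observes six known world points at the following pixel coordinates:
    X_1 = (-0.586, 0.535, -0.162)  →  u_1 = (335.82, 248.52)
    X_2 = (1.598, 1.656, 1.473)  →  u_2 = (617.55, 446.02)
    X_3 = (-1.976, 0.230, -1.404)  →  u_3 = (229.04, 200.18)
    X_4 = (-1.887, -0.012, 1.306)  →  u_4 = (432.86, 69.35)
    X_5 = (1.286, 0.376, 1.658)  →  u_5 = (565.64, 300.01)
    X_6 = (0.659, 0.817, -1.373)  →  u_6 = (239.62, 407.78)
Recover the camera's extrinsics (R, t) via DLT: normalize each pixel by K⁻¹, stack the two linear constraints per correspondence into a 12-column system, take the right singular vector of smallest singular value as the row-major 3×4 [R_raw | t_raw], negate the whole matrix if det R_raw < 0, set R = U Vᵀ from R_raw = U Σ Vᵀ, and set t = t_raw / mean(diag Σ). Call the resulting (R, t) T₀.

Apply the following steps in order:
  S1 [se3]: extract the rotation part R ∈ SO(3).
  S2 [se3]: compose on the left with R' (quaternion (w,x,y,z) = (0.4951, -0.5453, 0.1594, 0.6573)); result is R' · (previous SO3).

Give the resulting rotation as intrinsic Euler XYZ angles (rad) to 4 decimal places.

source (pnp_recover): camera pose = R=[-0.0292 0.5593 0.8284; 0.6456 0.6433 -0.4116; -0.7631 0.5228 -0.3799], t=(0.1203, -0.0899, 5.9132)
after S1 (rot_of_se3): [-0.0292 0.5593 0.8284; 0.6456 0.6433 -0.4116; -0.7631 0.5228 -0.3799]
after S2 (compose_so3): [-0.1083 -0.7753 0.6223; -0.8822 0.3635 0.2993; -0.4582 -0.5165 -0.7233]

rotation (euler_xyz) = (-2.7492, 0.6716, 1.7096)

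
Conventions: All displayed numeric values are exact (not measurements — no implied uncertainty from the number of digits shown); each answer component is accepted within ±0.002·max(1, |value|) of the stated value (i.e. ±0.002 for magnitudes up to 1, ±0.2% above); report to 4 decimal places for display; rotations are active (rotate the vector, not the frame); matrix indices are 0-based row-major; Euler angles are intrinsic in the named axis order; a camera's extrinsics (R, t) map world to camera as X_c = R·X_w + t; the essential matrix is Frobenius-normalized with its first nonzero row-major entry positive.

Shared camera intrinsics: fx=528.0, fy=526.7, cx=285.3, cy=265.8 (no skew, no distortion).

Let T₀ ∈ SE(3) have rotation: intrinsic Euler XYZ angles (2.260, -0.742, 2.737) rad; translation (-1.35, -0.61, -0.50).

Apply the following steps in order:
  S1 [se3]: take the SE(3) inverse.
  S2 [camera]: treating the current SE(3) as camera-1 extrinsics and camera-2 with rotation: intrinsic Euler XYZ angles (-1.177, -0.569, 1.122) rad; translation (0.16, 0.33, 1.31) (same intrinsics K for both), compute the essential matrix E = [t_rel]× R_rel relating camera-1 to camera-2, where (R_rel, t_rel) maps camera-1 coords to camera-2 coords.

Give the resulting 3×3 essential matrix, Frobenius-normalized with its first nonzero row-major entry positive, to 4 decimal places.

after S1 (invert_se3): R=[-0.6776 0.2291 0.6988; -0.2902 0.7899 -0.5403; -0.6758 -0.5689 -0.4688], t=(-0.4256, -0.1800, -1.4937)
after S2 (essential): [0.1702 -0.6190 -0.2761; 0.6042 0.2350 -0.2224; 0.1283 0.1589 -0.0133]

matrix = [0.1702 -0.6190 -0.2761; 0.6042 0.2350 -0.2224; 0.1283 0.1589 -0.0133]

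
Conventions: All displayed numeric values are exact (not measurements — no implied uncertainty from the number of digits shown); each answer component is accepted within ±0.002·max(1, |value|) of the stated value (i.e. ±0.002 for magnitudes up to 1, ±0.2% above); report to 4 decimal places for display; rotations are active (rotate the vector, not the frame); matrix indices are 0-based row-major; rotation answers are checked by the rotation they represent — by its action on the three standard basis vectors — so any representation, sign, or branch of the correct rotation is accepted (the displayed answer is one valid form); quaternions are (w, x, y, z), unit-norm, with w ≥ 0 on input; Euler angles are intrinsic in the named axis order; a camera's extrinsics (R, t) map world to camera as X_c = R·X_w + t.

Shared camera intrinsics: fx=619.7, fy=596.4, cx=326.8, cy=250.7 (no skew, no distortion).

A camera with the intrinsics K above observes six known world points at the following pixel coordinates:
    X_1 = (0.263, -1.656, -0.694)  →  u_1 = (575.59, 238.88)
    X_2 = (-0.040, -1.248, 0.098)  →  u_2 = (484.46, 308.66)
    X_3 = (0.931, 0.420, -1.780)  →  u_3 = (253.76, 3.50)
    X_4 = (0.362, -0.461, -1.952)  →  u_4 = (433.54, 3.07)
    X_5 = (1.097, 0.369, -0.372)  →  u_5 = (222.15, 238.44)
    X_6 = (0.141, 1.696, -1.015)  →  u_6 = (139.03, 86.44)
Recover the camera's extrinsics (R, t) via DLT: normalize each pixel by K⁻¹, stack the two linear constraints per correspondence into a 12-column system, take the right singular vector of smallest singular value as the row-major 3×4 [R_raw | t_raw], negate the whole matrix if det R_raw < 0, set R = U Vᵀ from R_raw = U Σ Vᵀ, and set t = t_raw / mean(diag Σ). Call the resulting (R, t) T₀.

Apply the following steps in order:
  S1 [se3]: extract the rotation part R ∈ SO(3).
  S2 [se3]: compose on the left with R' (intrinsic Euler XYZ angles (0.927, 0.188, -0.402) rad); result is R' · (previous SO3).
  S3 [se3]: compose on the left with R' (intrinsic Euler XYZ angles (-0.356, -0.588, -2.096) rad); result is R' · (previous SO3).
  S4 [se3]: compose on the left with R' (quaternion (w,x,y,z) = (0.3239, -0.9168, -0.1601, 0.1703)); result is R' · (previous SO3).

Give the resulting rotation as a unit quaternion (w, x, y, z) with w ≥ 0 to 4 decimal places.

source (pnp_recover): camera pose = R=[-0.3389 -0.9268 -0.1620; 0.3021 -0.2702 0.9142; -0.8910 0.2608 0.3716], t=(0.0100, 0.0300, 4.8298)
after S1 (rot_of_se3): [-0.3389 -0.9268 -0.1620; 0.3021 -0.2702 0.9142; -0.8910 0.2608 0.3716]
after S2 (compose_so3): [-0.3568 -0.8930 0.2744; 0.9176 -0.2799 0.2822; -0.1752 0.3525 0.9193]
after S3 (compose_so3): [0.9066 -0.0245 -0.4212; -0.0047 0.9977 -0.0679; 0.4219 0.0636 0.9044]
after S4 (compose_so3): [0.6312 0.1346 -0.7638; 0.5971 -0.7128 0.3679; -0.4949 -0.6883 -0.5303]

rotation (quat) = (0.3115, -0.8477, -0.2158, 0.3712)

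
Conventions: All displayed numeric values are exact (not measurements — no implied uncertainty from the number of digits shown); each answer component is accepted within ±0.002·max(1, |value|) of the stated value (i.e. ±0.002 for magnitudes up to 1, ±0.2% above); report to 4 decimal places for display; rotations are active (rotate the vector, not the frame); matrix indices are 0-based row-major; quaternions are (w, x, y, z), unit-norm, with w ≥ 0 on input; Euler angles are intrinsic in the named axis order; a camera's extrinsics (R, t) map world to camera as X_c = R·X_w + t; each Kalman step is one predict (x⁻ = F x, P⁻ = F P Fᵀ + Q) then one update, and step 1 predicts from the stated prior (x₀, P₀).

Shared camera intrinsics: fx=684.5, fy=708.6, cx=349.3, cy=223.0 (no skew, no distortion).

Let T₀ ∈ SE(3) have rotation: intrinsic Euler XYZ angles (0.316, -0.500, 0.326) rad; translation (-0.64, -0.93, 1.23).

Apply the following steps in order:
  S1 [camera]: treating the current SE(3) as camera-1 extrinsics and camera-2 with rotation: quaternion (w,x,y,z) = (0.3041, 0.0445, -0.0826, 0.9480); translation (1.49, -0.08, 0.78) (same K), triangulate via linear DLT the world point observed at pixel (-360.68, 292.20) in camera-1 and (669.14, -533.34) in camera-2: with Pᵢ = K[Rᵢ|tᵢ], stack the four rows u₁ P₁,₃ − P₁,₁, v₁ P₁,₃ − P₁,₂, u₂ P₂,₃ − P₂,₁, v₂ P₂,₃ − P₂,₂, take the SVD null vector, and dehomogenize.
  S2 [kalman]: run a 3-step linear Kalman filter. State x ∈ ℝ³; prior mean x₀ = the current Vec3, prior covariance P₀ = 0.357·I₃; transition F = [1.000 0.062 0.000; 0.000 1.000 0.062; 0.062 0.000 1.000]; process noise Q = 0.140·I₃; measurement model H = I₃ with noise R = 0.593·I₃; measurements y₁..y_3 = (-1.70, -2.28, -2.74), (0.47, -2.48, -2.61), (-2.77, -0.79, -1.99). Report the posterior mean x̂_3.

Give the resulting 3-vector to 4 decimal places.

after S1 (triangulate): (-0.8178, 1.9528, 1.9256)
after S2 (kf_track): (-1.5016, -1.0166, -1.6168)

result = (-1.5016, -1.0166, -1.6168)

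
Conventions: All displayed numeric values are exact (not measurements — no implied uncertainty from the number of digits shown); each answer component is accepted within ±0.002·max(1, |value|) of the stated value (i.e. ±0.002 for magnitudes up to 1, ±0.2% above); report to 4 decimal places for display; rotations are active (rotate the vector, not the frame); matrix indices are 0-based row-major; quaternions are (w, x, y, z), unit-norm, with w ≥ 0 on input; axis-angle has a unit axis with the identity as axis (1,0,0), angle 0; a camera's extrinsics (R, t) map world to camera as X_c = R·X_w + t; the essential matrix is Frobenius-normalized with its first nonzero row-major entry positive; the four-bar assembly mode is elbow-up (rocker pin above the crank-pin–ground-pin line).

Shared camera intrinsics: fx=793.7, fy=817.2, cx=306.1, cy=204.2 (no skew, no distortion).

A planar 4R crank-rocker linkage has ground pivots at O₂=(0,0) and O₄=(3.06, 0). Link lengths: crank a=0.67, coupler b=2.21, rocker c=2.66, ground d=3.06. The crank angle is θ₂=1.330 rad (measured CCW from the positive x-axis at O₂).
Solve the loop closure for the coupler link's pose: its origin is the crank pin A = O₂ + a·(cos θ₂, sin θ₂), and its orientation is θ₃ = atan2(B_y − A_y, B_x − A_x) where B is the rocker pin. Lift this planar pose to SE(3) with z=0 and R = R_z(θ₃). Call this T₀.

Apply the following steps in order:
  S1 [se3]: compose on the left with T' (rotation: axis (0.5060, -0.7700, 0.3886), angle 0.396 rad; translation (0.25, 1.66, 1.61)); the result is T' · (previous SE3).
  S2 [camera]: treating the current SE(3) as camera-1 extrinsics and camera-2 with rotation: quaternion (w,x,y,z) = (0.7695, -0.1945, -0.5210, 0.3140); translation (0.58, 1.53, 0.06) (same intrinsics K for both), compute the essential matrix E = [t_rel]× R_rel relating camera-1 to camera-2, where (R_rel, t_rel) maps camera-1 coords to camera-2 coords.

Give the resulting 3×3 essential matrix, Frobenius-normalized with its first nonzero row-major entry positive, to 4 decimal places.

source (fourbar_fk): coupler pose = R=[0.6823 -0.7311 0.0000; 0.7311 0.6823 0.0000; 0.0000 0.0000 1.0000], t=(0.1598, 0.6507, 0.0000)
after S1 (compose_se3): R=[0.5113 -0.8119 -0.2818; 0.7898 0.5732 -0.2183; 0.3388 -0.1109 0.9343], t=(0.2834, 2.3093, 1.7718)
after S2 (essential): [0.3350 -0.4706 0.1239; 0.6113 0.1637 -0.1291; -0.0887 -0.4456 0.1653]

matrix = [0.3350 -0.4706 0.1239; 0.6113 0.1637 -0.1291; -0.0887 -0.4456 0.1653]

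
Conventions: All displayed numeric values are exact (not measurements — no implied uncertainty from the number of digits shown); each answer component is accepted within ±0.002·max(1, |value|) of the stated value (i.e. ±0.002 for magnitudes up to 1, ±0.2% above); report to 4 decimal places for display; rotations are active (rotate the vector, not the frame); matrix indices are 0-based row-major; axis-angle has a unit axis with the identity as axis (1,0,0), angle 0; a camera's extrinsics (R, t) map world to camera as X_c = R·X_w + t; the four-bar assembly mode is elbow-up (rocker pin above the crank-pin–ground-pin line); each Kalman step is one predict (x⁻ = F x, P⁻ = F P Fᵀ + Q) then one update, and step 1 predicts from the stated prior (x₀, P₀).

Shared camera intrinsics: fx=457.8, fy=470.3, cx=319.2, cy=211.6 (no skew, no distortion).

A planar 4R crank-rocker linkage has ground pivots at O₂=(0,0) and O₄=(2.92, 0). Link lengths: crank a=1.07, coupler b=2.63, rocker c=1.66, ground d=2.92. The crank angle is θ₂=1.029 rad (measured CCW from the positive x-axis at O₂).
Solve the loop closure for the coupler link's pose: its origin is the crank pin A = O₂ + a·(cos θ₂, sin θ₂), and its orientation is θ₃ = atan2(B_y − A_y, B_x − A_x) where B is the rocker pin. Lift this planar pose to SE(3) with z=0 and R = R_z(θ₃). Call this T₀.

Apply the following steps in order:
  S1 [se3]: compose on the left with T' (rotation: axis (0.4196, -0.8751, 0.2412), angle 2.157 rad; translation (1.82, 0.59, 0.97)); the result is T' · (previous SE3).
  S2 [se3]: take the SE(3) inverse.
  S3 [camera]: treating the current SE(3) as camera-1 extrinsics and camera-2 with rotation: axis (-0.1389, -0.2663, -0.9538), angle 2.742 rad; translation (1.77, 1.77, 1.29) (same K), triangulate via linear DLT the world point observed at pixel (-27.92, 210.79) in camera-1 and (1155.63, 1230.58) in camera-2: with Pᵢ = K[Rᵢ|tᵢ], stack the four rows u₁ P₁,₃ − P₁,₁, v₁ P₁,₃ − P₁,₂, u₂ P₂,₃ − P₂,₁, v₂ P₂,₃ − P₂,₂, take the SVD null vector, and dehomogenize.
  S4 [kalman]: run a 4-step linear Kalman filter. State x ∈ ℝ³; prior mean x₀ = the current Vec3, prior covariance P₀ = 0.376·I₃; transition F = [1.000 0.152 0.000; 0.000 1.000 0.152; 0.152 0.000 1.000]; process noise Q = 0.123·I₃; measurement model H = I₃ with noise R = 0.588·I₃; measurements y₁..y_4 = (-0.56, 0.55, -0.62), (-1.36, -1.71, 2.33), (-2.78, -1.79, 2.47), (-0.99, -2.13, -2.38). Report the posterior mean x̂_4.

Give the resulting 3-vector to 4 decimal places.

source (fourbar_fk): coupler pose = R=[0.9601 -0.2798 0.0000; 0.2798 0.9601 0.0000; 0.0000 0.0000 1.0000], t=(0.5518, 0.9168, 0.0000)
after S1 (compose_se3): R=[-0.4844 -0.6622 -0.5718; -0.1766 0.7141 -0.6774; 0.8568 -0.2271 -0.4629], t=(0.9586, 0.9694, 1.4788)
after S2 (invert_se3): R=[-0.4844 -0.1766 0.8568; -0.6622 0.7141 -0.2271; -0.5718 -0.6774 -0.4629], t=(-0.6316, 0.2783, 1.8893)
after S3 (triangulate): (0.5135, -0.2227, -0.9554)
after S4 (kf_track): (-1.5017, -1.4682, -0.4117)

result = (-1.5017, -1.4682, -0.4117)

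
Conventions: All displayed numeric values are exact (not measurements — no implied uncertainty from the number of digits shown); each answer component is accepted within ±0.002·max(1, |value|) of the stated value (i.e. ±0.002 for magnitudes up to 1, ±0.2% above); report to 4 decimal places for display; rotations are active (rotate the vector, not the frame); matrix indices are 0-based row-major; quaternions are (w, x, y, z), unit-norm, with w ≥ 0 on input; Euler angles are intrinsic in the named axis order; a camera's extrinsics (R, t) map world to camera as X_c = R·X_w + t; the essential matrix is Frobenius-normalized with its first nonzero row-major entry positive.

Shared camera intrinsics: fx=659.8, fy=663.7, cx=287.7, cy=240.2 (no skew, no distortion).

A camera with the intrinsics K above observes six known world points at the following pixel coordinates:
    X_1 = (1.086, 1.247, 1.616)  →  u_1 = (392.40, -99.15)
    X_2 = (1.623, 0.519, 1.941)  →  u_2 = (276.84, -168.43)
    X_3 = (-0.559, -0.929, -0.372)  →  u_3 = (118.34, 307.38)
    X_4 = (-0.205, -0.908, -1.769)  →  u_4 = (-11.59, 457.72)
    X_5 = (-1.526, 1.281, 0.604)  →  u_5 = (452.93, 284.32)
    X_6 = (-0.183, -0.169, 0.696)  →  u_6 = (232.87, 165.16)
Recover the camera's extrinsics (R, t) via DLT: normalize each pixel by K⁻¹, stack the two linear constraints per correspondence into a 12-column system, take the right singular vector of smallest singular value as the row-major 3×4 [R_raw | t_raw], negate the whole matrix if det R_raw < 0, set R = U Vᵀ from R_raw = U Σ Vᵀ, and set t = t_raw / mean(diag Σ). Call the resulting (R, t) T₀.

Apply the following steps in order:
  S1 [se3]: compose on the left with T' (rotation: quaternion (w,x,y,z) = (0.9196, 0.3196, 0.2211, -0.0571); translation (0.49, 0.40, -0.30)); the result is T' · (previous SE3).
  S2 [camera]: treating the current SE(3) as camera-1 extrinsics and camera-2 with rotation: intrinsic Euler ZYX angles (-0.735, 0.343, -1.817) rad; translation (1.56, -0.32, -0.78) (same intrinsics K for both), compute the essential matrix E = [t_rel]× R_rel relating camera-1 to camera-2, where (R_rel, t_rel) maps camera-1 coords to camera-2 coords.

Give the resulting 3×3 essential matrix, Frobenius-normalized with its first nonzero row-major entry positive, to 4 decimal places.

matrix = [0.4996 -0.2642 -0.3927; 0.2744 0.2634 -0.0729; -0.2309 -0.5654 -0.0588]

source (pnp_recover): camera pose = R=[-0.3212 0.9167 0.2376; -0.7143 -0.0698 -0.6964; -0.6218 -0.3934 0.6772], t=(-0.4898, -0.2301, 4.4096)
after S1 (compose_se3): R=[-0.6938 0.6583 0.2919; -0.1942 0.2194 -0.9561; -0.6935 -0.7201 -0.0244], t=(1.6269, -2.5029, 2.8652)
after S2 (essential): [0.4996 -0.2642 -0.3927; 0.2744 0.2634 -0.0729; -0.2309 -0.5654 -0.0588]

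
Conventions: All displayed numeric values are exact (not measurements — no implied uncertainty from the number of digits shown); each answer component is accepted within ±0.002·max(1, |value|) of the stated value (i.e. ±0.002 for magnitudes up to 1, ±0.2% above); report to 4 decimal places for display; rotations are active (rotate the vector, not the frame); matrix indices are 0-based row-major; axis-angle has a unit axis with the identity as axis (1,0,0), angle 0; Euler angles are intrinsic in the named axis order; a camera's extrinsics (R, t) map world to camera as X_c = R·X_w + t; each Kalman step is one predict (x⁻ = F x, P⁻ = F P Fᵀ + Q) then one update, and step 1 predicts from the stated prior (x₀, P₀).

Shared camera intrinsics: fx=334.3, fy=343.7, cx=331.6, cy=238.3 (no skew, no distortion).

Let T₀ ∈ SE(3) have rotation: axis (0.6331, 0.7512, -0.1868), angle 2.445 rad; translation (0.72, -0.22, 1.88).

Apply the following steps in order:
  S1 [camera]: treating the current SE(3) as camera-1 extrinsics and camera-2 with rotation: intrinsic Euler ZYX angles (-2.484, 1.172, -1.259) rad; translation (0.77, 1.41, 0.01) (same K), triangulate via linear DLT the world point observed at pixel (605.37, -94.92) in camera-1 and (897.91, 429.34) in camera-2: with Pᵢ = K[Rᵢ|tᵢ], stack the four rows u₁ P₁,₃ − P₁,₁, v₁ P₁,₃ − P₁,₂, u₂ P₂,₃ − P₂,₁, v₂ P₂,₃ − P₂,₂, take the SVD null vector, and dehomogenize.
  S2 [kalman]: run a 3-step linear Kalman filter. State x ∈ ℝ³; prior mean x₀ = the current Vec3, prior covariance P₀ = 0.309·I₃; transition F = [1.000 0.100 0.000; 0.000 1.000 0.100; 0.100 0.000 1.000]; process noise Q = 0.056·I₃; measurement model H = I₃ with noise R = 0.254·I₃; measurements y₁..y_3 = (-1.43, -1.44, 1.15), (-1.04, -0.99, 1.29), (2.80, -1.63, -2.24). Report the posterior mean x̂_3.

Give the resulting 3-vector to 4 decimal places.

result = (0.2116, -0.9810, -0.2385)

after S1 (triangulate): (-1.3573, 0.4957, 1.2885)
after S2 (kf_track): (0.2116, -0.9810, -0.2385)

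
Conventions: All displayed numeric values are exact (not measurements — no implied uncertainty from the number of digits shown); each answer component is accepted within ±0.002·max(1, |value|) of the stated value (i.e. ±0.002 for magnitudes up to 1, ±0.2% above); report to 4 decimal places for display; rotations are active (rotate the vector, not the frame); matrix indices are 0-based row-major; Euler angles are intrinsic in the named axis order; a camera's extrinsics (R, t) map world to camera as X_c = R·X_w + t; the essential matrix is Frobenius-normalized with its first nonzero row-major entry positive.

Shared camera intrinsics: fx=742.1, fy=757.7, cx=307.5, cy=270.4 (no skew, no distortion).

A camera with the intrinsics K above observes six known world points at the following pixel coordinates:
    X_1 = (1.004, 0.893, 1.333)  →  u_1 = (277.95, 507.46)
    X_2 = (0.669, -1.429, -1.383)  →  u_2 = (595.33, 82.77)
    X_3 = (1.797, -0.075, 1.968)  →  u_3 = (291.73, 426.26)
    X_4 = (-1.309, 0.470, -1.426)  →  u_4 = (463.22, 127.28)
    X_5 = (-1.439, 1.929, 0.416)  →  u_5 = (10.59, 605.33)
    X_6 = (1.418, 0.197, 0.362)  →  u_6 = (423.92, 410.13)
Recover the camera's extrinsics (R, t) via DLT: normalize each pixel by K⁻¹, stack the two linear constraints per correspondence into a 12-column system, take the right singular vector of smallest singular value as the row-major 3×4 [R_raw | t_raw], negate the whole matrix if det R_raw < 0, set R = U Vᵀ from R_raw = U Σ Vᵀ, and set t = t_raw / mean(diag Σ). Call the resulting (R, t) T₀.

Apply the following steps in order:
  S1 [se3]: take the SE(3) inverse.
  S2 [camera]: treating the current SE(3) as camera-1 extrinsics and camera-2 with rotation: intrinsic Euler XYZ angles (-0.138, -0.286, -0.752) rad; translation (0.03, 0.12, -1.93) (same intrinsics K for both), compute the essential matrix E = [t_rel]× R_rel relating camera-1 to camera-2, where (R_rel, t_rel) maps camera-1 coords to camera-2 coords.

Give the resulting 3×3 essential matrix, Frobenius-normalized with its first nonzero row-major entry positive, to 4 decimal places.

source (pnp_recover): camera pose = R=[0.6213 -0.0755 -0.7800; 0.4488 0.8502 0.2752; 0.6424 -0.5210 0.5621], t=(0.2699, 0.1000, 4.4299)
after S1 (invert_se3): R=[0.6213 0.4488 0.6424; -0.0755 0.8502 -0.5210; -0.7800 0.2752 0.5621], t=(-3.0582, 2.2432, -2.3070)
after S2 (essential): [0.1242 -0.4654 -0.4479; 0.5664 0.3007 -0.2496; -0.0940 -0.2663 -0.1188]

matrix = [0.1242 -0.4654 -0.4479; 0.5664 0.3007 -0.2496; -0.0940 -0.2663 -0.1188]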